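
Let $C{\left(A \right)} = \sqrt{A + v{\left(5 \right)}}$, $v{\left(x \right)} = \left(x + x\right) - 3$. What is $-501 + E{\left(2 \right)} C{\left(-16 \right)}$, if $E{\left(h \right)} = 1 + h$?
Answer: $-501 + 9 i \approx -501.0 + 9.0 i$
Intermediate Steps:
$v{\left(x \right)} = -3 + 2 x$ ($v{\left(x \right)} = 2 x - 3 = -3 + 2 x$)
$C{\left(A \right)} = \sqrt{7 + A}$ ($C{\left(A \right)} = \sqrt{A + \left(-3 + 2 \cdot 5\right)} = \sqrt{A + \left(-3 + 10\right)} = \sqrt{A + 7} = \sqrt{7 + A}$)
$-501 + E{\left(2 \right)} C{\left(-16 \right)} = -501 + \left(1 + 2\right) \sqrt{7 - 16} = -501 + 3 \sqrt{-9} = -501 + 3 \cdot 3 i = -501 + 9 i$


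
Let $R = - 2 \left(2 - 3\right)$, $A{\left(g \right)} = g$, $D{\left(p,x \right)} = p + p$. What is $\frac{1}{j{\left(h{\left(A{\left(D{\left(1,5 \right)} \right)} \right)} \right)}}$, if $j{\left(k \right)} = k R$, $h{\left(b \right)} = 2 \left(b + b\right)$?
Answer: $\frac{1}{16} \approx 0.0625$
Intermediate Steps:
$D{\left(p,x \right)} = 2 p$
$R = 2$ ($R = \left(-2\right) \left(-1\right) = 2$)
$h{\left(b \right)} = 4 b$ ($h{\left(b \right)} = 2 \cdot 2 b = 4 b$)
$j{\left(k \right)} = 2 k$ ($j{\left(k \right)} = k 2 = 2 k$)
$\frac{1}{j{\left(h{\left(A{\left(D{\left(1,5 \right)} \right)} \right)} \right)}} = \frac{1}{2 \cdot 4 \cdot 2 \cdot 1} = \frac{1}{2 \cdot 4 \cdot 2} = \frac{1}{2 \cdot 8} = \frac{1}{16}$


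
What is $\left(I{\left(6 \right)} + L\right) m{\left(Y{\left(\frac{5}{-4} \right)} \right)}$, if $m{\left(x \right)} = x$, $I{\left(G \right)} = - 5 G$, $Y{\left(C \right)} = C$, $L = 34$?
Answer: $-5$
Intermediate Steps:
$\left(I{\left(6 \right)} + L\right) m{\left(Y{\left(\frac{5}{-4} \right)} \right)} = \left(\left(-5\right) 6 + 34\right) \frac{5}{-4} = \left(-30 + 34\right) 5 \left(- \frac{1}{4}\right) = 4 \left(- \frac{5}{4}\right) = -5$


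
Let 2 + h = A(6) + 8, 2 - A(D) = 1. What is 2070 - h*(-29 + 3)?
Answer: 2252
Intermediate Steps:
A(D) = 1 (A(D) = 2 - 1*1 = 2 - 1 = 1)
h = 7 (h = -2 + (1 + 8) = -2 + 9 = 7)
2070 - h*(-29 + 3) = 2070 - 7*(-29 + 3) = 2070 - 7*(-26) = 2070 - 1*(-182) = 2070 + 182 = 2252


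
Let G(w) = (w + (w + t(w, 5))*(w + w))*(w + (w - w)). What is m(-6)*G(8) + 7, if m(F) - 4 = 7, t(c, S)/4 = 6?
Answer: 45767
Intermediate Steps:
t(c, S) = 24 (t(c, S) = 4*6 = 24)
G(w) = w*(w + 2*w*(24 + w)) (G(w) = (w + (w + 24)*(w + w))*(w + (w - w)) = (w + (24 + w)*(2*w))*(w + 0) = (w + 2*w*(24 + w))*w = w*(w + 2*w*(24 + w)))
m(F) = 11 (m(F) = 4 + 7 = 11)
m(-6)*G(8) + 7 = 11*(8²*(49 + 2*8)) + 7 = 11*(64*(49 + 16)) + 7 = 11*(64*65) + 7 = 11*4160 + 7 = 45760 + 7 = 45767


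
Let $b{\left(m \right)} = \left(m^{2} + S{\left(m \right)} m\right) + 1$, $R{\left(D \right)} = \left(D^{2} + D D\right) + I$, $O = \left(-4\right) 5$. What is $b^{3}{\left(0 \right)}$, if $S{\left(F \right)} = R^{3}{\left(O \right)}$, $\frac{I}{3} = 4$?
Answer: $1$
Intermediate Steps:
$I = 12$ ($I = 3 \cdot 4 = 12$)
$O = -20$
$R{\left(D \right)} = 12 + 2 D^{2}$ ($R{\left(D \right)} = \left(D^{2} + D D\right) + 12 = \left(D^{2} + D^{2}\right) + 12 = 2 D^{2} + 12 = 12 + 2 D^{2}$)
$S{\left(F \right)} = 535387328$ ($S{\left(F \right)} = \left(12 + 2 \left(-20\right)^{2}\right)^{3} = \left(12 + 2 \cdot 400\right)^{3} = \left(12 + 800\right)^{3} = 812^{3} = 535387328$)
$b{\left(m \right)} = 1 + m^{2} + 535387328 m$ ($b{\left(m \right)} = \left(m^{2} + 535387328 m\right) + 1 = 1 + m^{2} + 535387328 m$)
$b^{3}{\left(0 \right)} = \left(1 + 0^{2} + 535387328 \cdot 0\right)^{3} = \left(1 + 0 + 0\right)^{3} = 1^{3} = 1$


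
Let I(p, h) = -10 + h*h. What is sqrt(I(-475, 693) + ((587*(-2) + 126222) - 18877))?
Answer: sqrt(586410) ≈ 765.77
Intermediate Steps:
I(p, h) = -10 + h**2
sqrt(I(-475, 693) + ((587*(-2) + 126222) - 18877)) = sqrt((-10 + 693**2) + ((587*(-2) + 126222) - 18877)) = sqrt((-10 + 480249) + ((-1174 + 126222) - 18877)) = sqrt(480239 + (125048 - 18877)) = sqrt(480239 + 106171) = sqrt(586410)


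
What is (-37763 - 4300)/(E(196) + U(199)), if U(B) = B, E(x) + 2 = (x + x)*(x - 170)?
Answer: -14021/3463 ≈ -4.0488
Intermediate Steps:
E(x) = -2 + 2*x*(-170 + x) (E(x) = -2 + (x + x)*(x - 170) = -2 + (2*x)*(-170 + x) = -2 + 2*x*(-170 + x))
(-37763 - 4300)/(E(196) + U(199)) = (-37763 - 4300)/((-2 - 340*196 + 2*196²) + 199) = -42063/((-2 - 66640 + 2*38416) + 199) = -42063/((-2 - 66640 + 76832) + 199) = -42063/(10190 + 199) = -42063/10389 = -42063*1/10389 = -14021/3463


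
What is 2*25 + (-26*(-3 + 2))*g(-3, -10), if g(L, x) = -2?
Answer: -2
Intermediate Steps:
2*25 + (-26*(-3 + 2))*g(-3, -10) = 2*25 - 26*(-3 + 2)*(-2) = 50 - 26*(-1)*(-2) = 50 - 13*(-2)*(-2) = 50 + 26*(-2) = 50 - 52 = -2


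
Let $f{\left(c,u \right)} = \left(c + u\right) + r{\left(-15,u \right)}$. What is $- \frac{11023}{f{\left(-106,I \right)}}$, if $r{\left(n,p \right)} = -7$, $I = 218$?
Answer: $- \frac{11023}{105} \approx -104.98$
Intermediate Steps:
$f{\left(c,u \right)} = -7 + c + u$ ($f{\left(c,u \right)} = \left(c + u\right) - 7 = -7 + c + u$)
$- \frac{11023}{f{\left(-106,I \right)}} = - \frac{11023}{-7 - 106 + 218} = - \frac{11023}{105}$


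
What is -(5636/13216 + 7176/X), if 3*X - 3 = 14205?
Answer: -474727/244496 ≈ -1.9417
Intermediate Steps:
X = 4736 (X = 1 + (⅓)*14205 = 1 + 4735 = 4736)
-(5636/13216 + 7176/X) = -(5636/13216 + 7176/4736) = -(5636*(1/13216) + 7176*(1/4736)) = -(1409/3304 + 897/592) = -1*474727/244496 = -474727/244496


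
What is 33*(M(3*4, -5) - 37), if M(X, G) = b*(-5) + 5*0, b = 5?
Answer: -2046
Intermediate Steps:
M(X, G) = -25 (M(X, G) = 5*(-5) + 5*0 = -25 + 0 = -25)
33*(M(3*4, -5) - 37) = 33*(-25 - 37) = 33*(-62) = -2046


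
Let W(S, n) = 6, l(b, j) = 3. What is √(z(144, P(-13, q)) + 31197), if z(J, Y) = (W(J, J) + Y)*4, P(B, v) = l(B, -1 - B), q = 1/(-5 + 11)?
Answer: √31233 ≈ 176.73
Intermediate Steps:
q = ⅙ (q = 1/6 = ⅙ ≈ 0.16667)
P(B, v) = 3
z(J, Y) = 24 + 4*Y (z(J, Y) = (6 + Y)*4 = 24 + 4*Y)
√(z(144, P(-13, q)) + 31197) = √((24 + 4*3) + 31197) = √((24 + 12) + 31197) = √(36 + 31197) = √31233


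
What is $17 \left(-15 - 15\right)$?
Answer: $-510$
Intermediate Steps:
$17 \left(-15 - 15\right) = 17 \left(-30\right) = -510$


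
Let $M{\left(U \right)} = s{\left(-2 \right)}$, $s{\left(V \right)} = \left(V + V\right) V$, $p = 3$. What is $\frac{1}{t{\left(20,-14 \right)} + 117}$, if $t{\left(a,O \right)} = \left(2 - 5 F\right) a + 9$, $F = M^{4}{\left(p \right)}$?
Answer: $- \frac{1}{409434} \approx -2.4424 \cdot 10^{-6}$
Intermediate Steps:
$s{\left(V \right)} = 2 V^{2}$ ($s{\left(V \right)} = 2 V V = 2 V^{2}$)
$M{\left(U \right)} = 8$ ($M{\left(U \right)} = 2 \left(-2\right)^{2} = 2 \cdot 4 = 8$)
$F = 4096$ ($F = 8^{4} = 4096$)
$t{\left(a,O \right)} = 9 - 20478 a$ ($t{\left(a,O \right)} = \left(2 - 20480\right) a + 9 = - 20478 a + 9 = 9 - 20478 a$)
$\frac{1}{t{\left(20,-14 \right)} + 117} = \frac{1}{\left(9 - 409560\right) + 117} = \frac{1}{-409551 + 117} = \frac{1}{-409434} = - \frac{1}{409434}$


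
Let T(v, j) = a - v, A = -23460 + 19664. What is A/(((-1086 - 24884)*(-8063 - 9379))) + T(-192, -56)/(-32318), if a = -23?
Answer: -1474507619/281520071910 ≈ -0.0052377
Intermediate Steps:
A = -3796
T(v, j) = -23 - v
A/(((-1086 - 24884)*(-8063 - 9379))) + T(-192, -56)/(-32318) = -3796*1/((-8063 - 9379)*(-1086 - 24884)) + (-23 - 1*(-192))/(-32318) = -3796/((-25970*(-17442))) + (-23 + 192)*(-1/32318) = -3796/452968740 + 169*(-1/32318) = -3796*1/452968740 - 13/2486 = -949/113242185 - 13/2486 = -1474507619/281520071910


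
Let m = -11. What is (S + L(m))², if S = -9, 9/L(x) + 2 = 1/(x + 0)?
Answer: 93636/529 ≈ 177.01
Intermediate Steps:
L(x) = 9/(-2 + 1/x) (L(x) = 9/(-2 + 1/(x + 0)) = 9/(-2 + 1/x))
(S + L(m))² = (-9 - 9*(-11)/(-1 + 2*(-11)))² = (-9 - 9*(-11)/(-1 - 22))² = (-9 - 9*(-11)/(-23))² = (-9 - 9*(-11)*(-1/23))² = (-9 - 99/23)² = (-306/23)² = 93636/529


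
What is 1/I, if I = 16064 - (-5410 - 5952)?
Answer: 1/27426 ≈ 3.6462e-5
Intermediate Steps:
I = 27426 (I = 16064 - 1*(-11362) = 16064 + 11362 = 27426)
1/I = 1/27426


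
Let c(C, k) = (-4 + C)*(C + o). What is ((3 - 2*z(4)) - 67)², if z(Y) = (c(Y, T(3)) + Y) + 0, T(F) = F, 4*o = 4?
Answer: 5184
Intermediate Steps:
o = 1 (o = (¼)*4 = 1)
c(C, k) = (1 + C)*(-4 + C) (c(C, k) = (-4 + C)*(C + 1) = (-4 + C)*(1 + C) = (1 + C)*(-4 + C))
z(Y) = -4 + Y² - 2*Y (z(Y) = ((-4 + Y² - 3*Y) + Y) + 0 = (-4 + Y² - 2*Y) + 0 = -4 + Y² - 2*Y)
((3 - 2*z(4)) - 67)² = ((3 - 2*(-4 + 4² - 2*4)) - 67)² = ((3 - 2*(-4 + 16 - 8)) - 67)² = ((3 - 2*4) - 67)² = ((3 - 8) - 67)² = (-5 - 67)² = (-72)² = 5184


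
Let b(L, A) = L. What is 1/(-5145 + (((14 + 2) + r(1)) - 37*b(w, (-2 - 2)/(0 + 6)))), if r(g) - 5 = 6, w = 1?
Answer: -1/5155 ≈ -0.00019399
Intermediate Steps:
r(g) = 11 (r(g) = 5 + 6 = 11)
1/(-5145 + (((14 + 2) + r(1)) - 37*b(w, (-2 - 2)/(0 + 6)))) = 1/(-5145 + (((14 + 2) + 11) - 37*1)) = 1/(-5145 + ((16 + 11) - 37)) = 1/(-5145 + (27 - 37)) = 1/(-5145 - 10) = 1/(-5155) = -1/5155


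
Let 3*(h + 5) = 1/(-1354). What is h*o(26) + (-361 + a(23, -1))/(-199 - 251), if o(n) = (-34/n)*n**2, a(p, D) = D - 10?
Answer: 224478524/50775 ≈ 4421.0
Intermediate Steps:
h = -20311/4062 (h = -5 + (1/3)/(-1354) = -5 + (1/3)*(-1/1354) = -5 - 1/4062 = -20311/4062 ≈ -5.0002)
a(p, D) = -10 + D
o(n) = -34*n
h*o(26) + (-361 + a(23, -1))/(-199 - 251) = -(-345287)*26/2031 + (-361 + (-10 - 1))/(-199 - 251) = -20311/4062*(-884) + (-361 - 11)/(-450) = 8977462/2031 - 372*(-1/450) = 8977462/2031 + 62/75 = 224478524/50775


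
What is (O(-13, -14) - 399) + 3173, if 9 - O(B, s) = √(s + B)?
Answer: 2783 - 3*I*√3 ≈ 2783.0 - 5.1962*I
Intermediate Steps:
O(B, s) = 9 - √(B + s) (O(B, s) = 9 - √(s + B) = 9 - √(B + s))
(O(-13, -14) - 399) + 3173 = ((9 - √(-13 - 14)) - 399) + 3173 = ((9 - √(-27)) - 399) + 3173 = ((9 - 3*I*√3) - 399) + 3173 = (-390 - 3*I*√3) + 3173 = 2783 - 3*I*√3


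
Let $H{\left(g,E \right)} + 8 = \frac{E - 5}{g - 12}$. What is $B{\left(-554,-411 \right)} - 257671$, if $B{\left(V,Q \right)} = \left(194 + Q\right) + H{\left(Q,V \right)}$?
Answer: $- \frac{109089449}{423} \approx -2.5789 \cdot 10^{5}$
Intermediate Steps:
$H{\left(g,E \right)} = -8 + \frac{-5 + E}{-12 + g}$ ($H{\left(g,E \right)} = -8 + \frac{E - 5}{g - 12} = -8 + \frac{-5 + E}{-12 + g}$)
$B{\left(V,Q \right)} = 194 + Q + \frac{91 + V - 8 Q}{-12 + Q}$ ($B{\left(V,Q \right)} = \left(194 + Q\right) + \frac{91 + V - 8 Q}{-12 + Q} = 194 + Q + \frac{91 + V - 8 Q}{-12 + Q}$)
$B{\left(-554,-411 \right)} - 257671 = \frac{-2237 - 554 + \left(-411\right)^{2} + 174 \left(-411\right)}{-12 - 411} - 257671 = \frac{-2237 - 554 + 168921 - 71514}{-423} - 257671 = \left(- \frac{1}{423}\right) 94616 - 257671 = - \frac{94616}{423} - 257671 = - \frac{109089449}{423}$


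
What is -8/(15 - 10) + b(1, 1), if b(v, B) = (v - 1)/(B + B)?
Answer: -8/5 ≈ -1.6000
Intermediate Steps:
b(v, B) = (-1 + v)/(2*B) (b(v, B) = (-1 + v)/((2*B)) = (-1 + v)*(1/(2*B)) = (-1 + v)/(2*B))
-8/(15 - 10) + b(1, 1) = -8/(15 - 10) + (½)*(-1 + 1)/1 = -8/5 + (½)*1*0 = -8*⅕ + 0 = -8/5 + 0 = -8/5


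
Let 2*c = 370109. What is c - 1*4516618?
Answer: -8663127/2 ≈ -4.3316e+6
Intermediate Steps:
c = 370109/2 (c = (½)*370109 = 370109/2 ≈ 1.8505e+5)
c - 1*4516618 = 370109/2 - 1*4516618 = 370109/2 - 4516618 = -8663127/2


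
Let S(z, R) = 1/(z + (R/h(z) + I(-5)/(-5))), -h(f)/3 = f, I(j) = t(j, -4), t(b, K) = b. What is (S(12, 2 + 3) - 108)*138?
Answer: -6895584/463 ≈ -14893.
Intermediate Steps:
I(j) = j
h(f) = -3*f
S(z, R) = 1/(1 + z - R/(3*z)) (S(z, R) = 1/(z + (R/((-3*z)) - 5/(-5))) = 1/(z + (R*(-1/(3*z)) - 5*(-⅕))) = 1/(z + (-R/(3*z) + 1)) = 1/(z + (1 - R/(3*z))) = 1/(1 + z - R/(3*z)))
(S(12, 2 + 3) - 108)*138 = (3*12/(-(2 + 3) + 3*12 + 3*12²) - 108)*138 = (3*12/(-1*5 + 36 + 3*144) - 108)*138 = (3*12/(-5 + 36 + 432) - 108)*138 = (3*12/463 - 108)*138 = (3*12*(1/463) - 108)*138 = (36/463 - 108)*138 = -49968/463*138 = -6895584/463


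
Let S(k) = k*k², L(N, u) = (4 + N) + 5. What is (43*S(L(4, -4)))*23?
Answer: 2172833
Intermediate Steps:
L(N, u) = 9 + N
S(k) = k³
(43*S(L(4, -4)))*23 = (43*(9 + 4)³)*23 = (43*13³)*23 = (43*2197)*23 = 94471*23 = 2172833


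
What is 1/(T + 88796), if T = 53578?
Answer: 1/142374 ≈ 7.0238e-6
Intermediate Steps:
1/(T + 88796) = 1/(53578 + 88796) = 1/142374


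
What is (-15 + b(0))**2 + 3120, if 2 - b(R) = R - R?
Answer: 3289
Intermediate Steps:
b(R) = 2 (b(R) = 2 - (R - R) = 2 - 1*0 = 2 + 0 = 2)
(-15 + b(0))**2 + 3120 = (-15 + 2)**2 + 3120 = (-13)**2 + 3120 = 169 + 3120 = 3289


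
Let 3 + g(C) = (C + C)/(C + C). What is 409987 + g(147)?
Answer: 409985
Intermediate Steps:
g(C) = -2 (g(C) = -3 + (C + C)/(C + C) = -3 + (2*C)/((2*C)) = -3 + (2*C)*(1/(2*C)) = -3 + 1 = -2)
409987 + g(147) = 409987 - 2 = 409985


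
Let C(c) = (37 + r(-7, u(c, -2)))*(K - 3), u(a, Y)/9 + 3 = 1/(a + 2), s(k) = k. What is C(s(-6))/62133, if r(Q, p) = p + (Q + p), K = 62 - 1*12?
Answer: -893/41422 ≈ -0.021559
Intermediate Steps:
u(a, Y) = -27 + 9/(2 + a) (u(a, Y) = -27 + 9/(a + 2) = -27 + 9/(2 + a))
K = 50 (K = 62 - 12 = 50)
r(Q, p) = Q + 2*p
C(c) = 1410 + 846*(-5 - 3*c)/(2 + c) (C(c) = (37 + (-7 + 2*(9*(-5 - 3*c)/(2 + c))))*(50 - 3) = (37 + (-7 + 18*(-5 - 3*c)/(2 + c)))*47 = (30 + 18*(-5 - 3*c)/(2 + c))*47 = 1410 + 846*(-5 - 3*c)/(2 + c))
C(s(-6))/62133 = (282*(-5 - 4*(-6))/(2 - 6))/62133 = (282*(-5 + 24)/(-4))*(1/62133) = (282*(-¼)*19)*(1/62133) = -2679/2*1/62133 = -893/41422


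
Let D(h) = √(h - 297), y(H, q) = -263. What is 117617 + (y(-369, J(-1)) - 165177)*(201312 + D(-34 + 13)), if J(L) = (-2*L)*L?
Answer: -33304939663 - 165440*I*√318 ≈ -3.3305e+10 - 2.9502e+6*I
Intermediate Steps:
J(L) = -2*L²
D(h) = √(-297 + h)
117617 + (y(-369, J(-1)) - 165177)*(201312 + D(-34 + 13)) = 117617 + (-263 - 165177)*(201312 + √(-297 + (-34 + 13))) = 117617 - 165440*(201312 + √(-297 - 21)) = 117617 - 165440*(201312 + √(-318)) = 117617 - 165440*(201312 + I*√318) = 117617 + (-33305057280 - 165440*I*√318) = -33304939663 - 165440*I*√318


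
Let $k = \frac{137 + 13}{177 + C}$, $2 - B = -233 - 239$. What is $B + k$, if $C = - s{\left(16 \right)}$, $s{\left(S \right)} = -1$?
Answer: $\frac{42261}{89} \approx 474.84$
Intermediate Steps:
$B = 474$ ($B = 2 - \left(-233 - 239\right) = 2 - -472 = 2 + 472 = 474$)
$C = 1$ ($C = \left(-1\right) \left(-1\right) = 1$)
$k = \frac{75}{89}$ ($k = \frac{137 + 13}{177 + 1} = \frac{150}{178} = 150 \cdot \frac{1}{178} = \frac{75}{89} \approx 0.8427$)
$B + k = 474 + \frac{75}{89} = \frac{42261}{89}$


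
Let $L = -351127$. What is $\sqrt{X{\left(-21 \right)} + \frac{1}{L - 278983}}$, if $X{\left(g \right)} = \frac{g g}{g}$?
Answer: $\frac{i \sqrt{8337811484210}}{630110} \approx 4.5826 i$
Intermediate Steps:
$X{\left(g \right)} = g$ ($X{\left(g \right)} = \frac{g^{2}}{g} = g$)
$\sqrt{X{\left(-21 \right)} + \frac{1}{L - 278983}} = \sqrt{-21 + \frac{1}{-351127 - 278983}} = \sqrt{-21 + \frac{1}{-630110}} = \sqrt{-21 - \frac{1}{630110}} = \sqrt{- \frac{13232311}{630110}} = \frac{i \sqrt{8337811484210}}{630110}$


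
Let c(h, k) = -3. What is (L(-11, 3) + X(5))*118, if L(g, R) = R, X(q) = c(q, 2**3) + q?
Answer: 590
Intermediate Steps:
X(q) = -3 + q
(L(-11, 3) + X(5))*118 = (3 + (-3 + 5))*118 = (3 + 2)*118 = 5*118 = 590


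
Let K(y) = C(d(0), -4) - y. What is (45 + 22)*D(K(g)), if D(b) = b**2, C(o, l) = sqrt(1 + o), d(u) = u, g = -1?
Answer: 268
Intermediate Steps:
K(y) = 1 - y (K(y) = sqrt(1 + 0) - y = sqrt(1) - y = 1 - y)
(45 + 22)*D(K(g)) = (45 + 22)*(1 - 1*(-1))**2 = 67*(1 + 1)**2 = 67*2**2 = 67*4 = 268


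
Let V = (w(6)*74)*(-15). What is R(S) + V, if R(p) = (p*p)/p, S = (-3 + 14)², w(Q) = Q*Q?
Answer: -39839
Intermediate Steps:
w(Q) = Q²
S = 121 (S = 11² = 121)
V = -39960 (V = (6²*74)*(-15) = (36*74)*(-15) = 2664*(-15) = -39960)
R(p) = p (R(p) = p²/p = p)
R(S) + V = 121 - 39960 = -39839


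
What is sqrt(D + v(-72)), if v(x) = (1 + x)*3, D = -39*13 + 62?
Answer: I*sqrt(658) ≈ 25.652*I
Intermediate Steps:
D = -445 (D = -507 + 62 = -445)
v(x) = 3 + 3*x
sqrt(D + v(-72)) = sqrt(-445 + (3 + 3*(-72))) = sqrt(-445 + (3 - 216)) = sqrt(-445 - 213) = sqrt(-658) = I*sqrt(658)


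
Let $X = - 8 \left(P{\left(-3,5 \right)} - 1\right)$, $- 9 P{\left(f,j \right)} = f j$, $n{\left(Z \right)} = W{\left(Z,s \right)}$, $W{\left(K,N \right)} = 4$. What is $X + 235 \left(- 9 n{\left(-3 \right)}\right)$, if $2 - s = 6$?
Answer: $- \frac{25396}{3} \approx -8465.3$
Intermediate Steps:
$s = -4$ ($s = 2 - 6 = -4$)
$n{\left(Z \right)} = 4$
$P{\left(f,j \right)} = - \frac{f j}{9}$
$X = - \frac{16}{3}$ ($X = - 8 \left(\left(- \frac{1}{9}\right) \left(-3\right) 5 - 1\right) = - 8 \left(\frac{5}{3} - 1\right) = \left(-8\right) \frac{2}{3} = - \frac{16}{3} \approx -5.3333$)
$X + 235 \left(- 9 n{\left(-3 \right)}\right) = - \frac{16}{3} + 235 \left(\left(-9\right) 4\right) = - \frac{16}{3} + 235 \left(-36\right) = - \frac{16}{3} - 8460 = - \frac{25396}{3}$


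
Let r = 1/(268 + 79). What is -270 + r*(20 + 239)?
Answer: -93431/347 ≈ -269.25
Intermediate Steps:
r = 1/347 ≈ 0.0028818
-270 + r*(20 + 239) = -270 + (20 + 239)/347 = -270 + (1/347)*259 = -270 + 259/347 = -93431/347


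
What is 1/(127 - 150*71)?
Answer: -1/10523 ≈ -9.5030e-5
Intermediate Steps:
1/(127 - 150*71) = 1/(127 - 10650) = 1/(-10523) = -1/10523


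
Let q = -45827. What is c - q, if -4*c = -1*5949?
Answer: 189257/4 ≈ 47314.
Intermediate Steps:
c = 5949/4 (c = -(-1)*5949/4 = -1/4*(-5949) = 5949/4 ≈ 1487.3)
c - q = 5949/4 - 1*(-45827) = 5949/4 + 45827 = 189257/4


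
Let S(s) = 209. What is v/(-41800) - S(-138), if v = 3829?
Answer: -8740029/41800 ≈ -209.09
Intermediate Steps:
v/(-41800) - S(-138) = 3829/(-41800) - 1*209 = 3829*(-1/41800) - 209 = -3829/41800 - 209 = -8740029/41800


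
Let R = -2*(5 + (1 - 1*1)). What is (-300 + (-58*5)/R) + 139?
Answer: -132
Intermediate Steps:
R = -10 (R = -2*(5 + (1 - 1)) = -2*(5 + 0) = -2*5 = -10)
(-300 + (-58*5)/R) + 139 = (-300 - 58*5/(-10)) + 139 = (-300 - 290*(-⅒)) + 139 = (-300 + 29) + 139 = -271 + 139 = -132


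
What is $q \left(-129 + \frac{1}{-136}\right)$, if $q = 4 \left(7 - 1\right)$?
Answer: $- \frac{52635}{17} \approx -3096.2$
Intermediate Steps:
$q = 24$ ($q = 4 \cdot 6 = 24$)
$q \left(-129 + \frac{1}{-136}\right) = 24 \left(-129 + \frac{1}{-136}\right) = 24 \left(-129 - \frac{1}{136}\right) = 24 \left(- \frac{17545}{136}\right) = - \frac{52635}{17}$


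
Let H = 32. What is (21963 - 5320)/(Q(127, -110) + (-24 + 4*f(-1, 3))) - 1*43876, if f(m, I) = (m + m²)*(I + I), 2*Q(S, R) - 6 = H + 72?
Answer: -1343513/31 ≈ -43339.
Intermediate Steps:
Q(S, R) = 55 (Q(S, R) = 3 + (32 + 72)/2 = 3 + (½)*104 = 3 + 52 = 55)
f(m, I) = 2*I*(m + m²) (f(m, I) = (m + m²)*(2*I) = 2*I*(m + m²))
(21963 - 5320)/(Q(127, -110) + (-24 + 4*f(-1, 3))) - 1*43876 = (21963 - 5320)/(55 + (-24 + 4*(2*3*(-1)*(1 - 1)))) - 1*43876 = 16643/(55 + (-24 + 4*(2*3*(-1)*0))) - 43876 = 16643/(55 + (-24 + 4*0)) - 43876 = 16643/(55 + (-24 + 0)) - 43876 = 16643/(55 - 24) - 43876 = 16643/31 - 43876 = -1343513/31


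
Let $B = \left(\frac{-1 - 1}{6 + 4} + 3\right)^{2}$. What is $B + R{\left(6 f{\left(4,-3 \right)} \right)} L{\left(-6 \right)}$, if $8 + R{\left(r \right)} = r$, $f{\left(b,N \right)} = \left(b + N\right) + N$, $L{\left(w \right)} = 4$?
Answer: $- \frac{1804}{25} \approx -72.16$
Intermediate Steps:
$B = \frac{196}{25}$ ($B = \left(- \frac{2}{10} + 3\right)^{2} = \left(\left(-2\right) \frac{1}{10} + 3\right)^{2} = \left(- \frac{1}{5} + 3\right)^{2} = \left(\frac{14}{5}\right)^{2} = \frac{196}{25} \approx 7.84$)
$f{\left(b,N \right)} = b + 2 N$ ($f{\left(b,N \right)} = \left(N + b\right) + N = b + 2 N$)
$R{\left(r \right)} = -8 + r$
$B + R{\left(6 f{\left(4,-3 \right)} \right)} L{\left(-6 \right)} = \frac{196}{25} + \left(-8 + 6 \left(4 + 2 \left(-3\right)\right)\right) 4 = \frac{196}{25} + \left(-8 + 6 \left(4 - 6\right)\right) 4 = \frac{196}{25} + \left(-8 + 6 \left(-2\right)\right) 4 = \frac{196}{25} + \left(-8 - 12\right) 4 = \frac{196}{25} - 80 = - \frac{1804}{25}$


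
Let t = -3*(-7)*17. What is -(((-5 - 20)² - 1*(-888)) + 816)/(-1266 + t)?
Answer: 2329/909 ≈ 2.5622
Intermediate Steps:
t = 357 (t = 21*17 = 357)
-(((-5 - 20)² - 1*(-888)) + 816)/(-1266 + t) = -(((-5 - 20)² - 1*(-888)) + 816)/(-1266 + 357) = -(((-25)² + 888) + 816)/(-909) = -((625 + 888) + 816)*(-1)/909 = -(1513 + 816)*(-1)/909 = -2329*(-1)/909 = -1*(-2329/909) = 2329/909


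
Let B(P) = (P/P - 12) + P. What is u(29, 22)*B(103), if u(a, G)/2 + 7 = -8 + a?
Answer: 2576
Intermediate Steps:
u(a, G) = -30 + 2*a (u(a, G) = -14 + 2*(-8 + a) = -14 + (-16 + 2*a) = -30 + 2*a)
B(P) = -11 + P (B(P) = (1 - 12) + P = -11 + P)
u(29, 22)*B(103) = (-30 + 2*29)*(-11 + 103) = (-30 + 58)*92 = 28*92 = 2576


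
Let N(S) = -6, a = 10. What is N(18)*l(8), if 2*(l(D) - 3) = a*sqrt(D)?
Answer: -18 - 60*sqrt(2) ≈ -102.85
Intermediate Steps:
l(D) = 3 + 5*sqrt(D) (l(D) = 3 + (10*sqrt(D))/2 = 3 + 5*sqrt(D))
N(18)*l(8) = -6*(3 + 5*sqrt(8)) = -6*(3 + 5*(2*sqrt(2))) = -6*(3 + 10*sqrt(2)) = -18 - 60*sqrt(2)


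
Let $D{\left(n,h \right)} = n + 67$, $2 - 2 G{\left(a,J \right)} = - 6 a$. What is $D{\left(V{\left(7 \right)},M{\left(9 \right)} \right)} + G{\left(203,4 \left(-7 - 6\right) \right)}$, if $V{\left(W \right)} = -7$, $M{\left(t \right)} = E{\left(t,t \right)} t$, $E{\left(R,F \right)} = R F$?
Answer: $670$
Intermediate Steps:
$E{\left(R,F \right)} = F R$
$M{\left(t \right)} = t^{3}$ ($M{\left(t \right)} = t t t = t^{2} t = t^{3}$)
$G{\left(a,J \right)} = 1 + 3 a$ ($G{\left(a,J \right)} = 1 - \frac{\left(-6\right) a}{2} = 1 + 3 a$)
$D{\left(n,h \right)} = 67 + n$
$D{\left(V{\left(7 \right)},M{\left(9 \right)} \right)} + G{\left(203,4 \left(-7 - 6\right) \right)} = \left(67 - 7\right) + \left(1 + 3 \cdot 203\right) = 60 + \left(1 + 609\right) = 60 + 610 = 670$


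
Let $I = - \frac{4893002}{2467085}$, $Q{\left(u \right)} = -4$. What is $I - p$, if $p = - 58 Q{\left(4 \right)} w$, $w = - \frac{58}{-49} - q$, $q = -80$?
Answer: $- \frac{2277102635258}{120887165} \approx -18837.0$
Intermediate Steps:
$w = \frac{3978}{49}$ ($w = - \frac{58}{-49} - -80 = \left(-58\right) \left(- \frac{1}{49}\right) + 80 = \frac{58}{49} + 80 = \frac{3978}{49} \approx 81.184$)
$p = \frac{922896}{49}$ ($p = \left(-58\right) \left(-4\right) \frac{3978}{49} = 232 \cdot \frac{3978}{49} = \frac{922896}{49} \approx 18835.0$)
$I = - \frac{4893002}{2467085}$ ($I = \left(-4893002\right) \frac{1}{2467085} = - \frac{4893002}{2467085} \approx -1.9833$)
$I - p = - \frac{4893002}{2467085} - \frac{922896}{49} = - \frac{2277102635258}{120887165}$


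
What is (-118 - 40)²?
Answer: 24964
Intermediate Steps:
(-118 - 40)² = (-158)² = 24964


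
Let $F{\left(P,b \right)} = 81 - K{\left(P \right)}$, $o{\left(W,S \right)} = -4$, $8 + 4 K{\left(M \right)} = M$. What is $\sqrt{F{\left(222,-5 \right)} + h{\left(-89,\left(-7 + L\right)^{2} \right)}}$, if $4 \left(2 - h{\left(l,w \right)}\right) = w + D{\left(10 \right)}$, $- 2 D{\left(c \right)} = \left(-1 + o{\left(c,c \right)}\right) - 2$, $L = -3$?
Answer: $\frac{\sqrt{58}}{4} \approx 1.9039$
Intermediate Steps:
$K{\left(M \right)} = -2 + \frac{M}{4}$
$F{\left(P,b \right)} = 83 - \frac{P}{4}$ ($F{\left(P,b \right)} = 81 - \left(-2 + \frac{P}{4}\right) = 83 - \frac{P}{4}$)
$D{\left(c \right)} = \frac{7}{2}$ ($D{\left(c \right)} = - \frac{\left(-1 - 4\right) - 2}{2} = - \frac{-5 - 2}{2} = \left(- \frac{1}{2}\right) \left(-7\right) = \frac{7}{2}$)
$h{\left(l,w \right)} = \frac{9}{8} - \frac{w}{4}$ ($h{\left(l,w \right)} = 2 - \frac{w + \frac{7}{2}}{4} = 2 - \frac{\frac{7}{2} + w}{4} = 2 - \left(\frac{7}{8} + \frac{w}{4}\right) = \frac{9}{8} - \frac{w}{4}$)
$\sqrt{F{\left(222,-5 \right)} + h{\left(-89,\left(-7 + L\right)^{2} \right)}} = \sqrt{\left(83 - \frac{111}{2}\right) + \left(\frac{9}{8} - \frac{\left(-7 - 3\right)^{2}}{4}\right)} = \sqrt{\left(83 - \frac{111}{2}\right) + \left(\frac{9}{8} - \frac{\left(-10\right)^{2}}{4}\right)} = \sqrt{\frac{55}{2} + \left(\frac{9}{8} - 25\right)} = \sqrt{\frac{55}{2} - \frac{191}{8}} = \sqrt{\frac{29}{8}} = \frac{\sqrt{58}}{4}$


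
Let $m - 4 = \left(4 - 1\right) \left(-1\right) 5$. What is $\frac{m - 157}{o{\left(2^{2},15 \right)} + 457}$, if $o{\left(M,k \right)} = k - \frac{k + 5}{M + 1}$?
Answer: $- \frac{14}{39} \approx -0.35897$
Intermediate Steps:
$m = -11$ ($m = 4 + \left(4 - 1\right) \left(-1\right) 5 = 4 + 3 \left(-1\right) 5 = 4 - 15 = -11$)
$o{\left(M,k \right)} = k - \frac{5 + k}{1 + M}$
$\frac{m - 157}{o{\left(2^{2},15 \right)} + 457} = \frac{-11 - 157}{\frac{-5 + 2^{2} \cdot 15}{1 + 2^{2}} + 457} = - \frac{168}{\frac{-5 + 4 \cdot 15}{1 + 4} + 457} = - \frac{168}{\frac{-5 + 60}{5} + 457} = - \frac{168}{\frac{1}{5} \cdot 55 + 457} = - \frac{168}{11 + 457} = - \frac{168}{468} = \left(-168\right) \frac{1}{468} = - \frac{14}{39}$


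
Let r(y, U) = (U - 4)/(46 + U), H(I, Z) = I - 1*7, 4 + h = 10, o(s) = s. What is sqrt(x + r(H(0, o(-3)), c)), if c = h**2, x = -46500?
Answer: 2*I*sqrt(19541461)/41 ≈ 215.64*I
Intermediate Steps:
h = 6 (h = -4 + 10 = 6)
H(I, Z) = -7 + I (H(I, Z) = I - 7 = -7 + I)
c = 36 (c = 6**2 = 36)
r(y, U) = (-4 + U)/(46 + U)
sqrt(x + r(H(0, o(-3)), c)) = sqrt(-46500 + (-4 + 36)/(46 + 36)) = sqrt(-46500 + 32/82) = sqrt(-46500 + (1/82)*32) = sqrt(-46500 + 16/41) = sqrt(-1906484/41) = 2*I*sqrt(19541461)/41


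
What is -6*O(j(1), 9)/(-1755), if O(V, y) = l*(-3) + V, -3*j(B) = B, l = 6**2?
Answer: -10/27 ≈ -0.37037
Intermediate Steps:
l = 36
j(B) = -B/3
O(V, y) = -108 + V (O(V, y) = 36*(-3) + V = -108 + V)
-6*O(j(1), 9)/(-1755) = -6*(-108 - 1/3*1)/(-1755) = -6*(-108 - 1/3)*(-1/1755) = -6*(-325/3)*(-1/1755) = 650*(-1/1755) = -10/27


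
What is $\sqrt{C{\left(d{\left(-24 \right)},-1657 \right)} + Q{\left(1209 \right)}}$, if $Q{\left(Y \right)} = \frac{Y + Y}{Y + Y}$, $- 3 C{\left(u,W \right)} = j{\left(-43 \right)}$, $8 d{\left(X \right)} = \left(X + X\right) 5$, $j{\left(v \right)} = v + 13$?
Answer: $\sqrt{11} \approx 3.3166$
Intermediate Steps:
$j{\left(v \right)} = 13 + v$
$d{\left(X \right)} = \frac{5 X}{4}$ ($d{\left(X \right)} = \frac{\left(X + X\right) 5}{8} = \frac{2 X 5}{8} = \frac{10 X}{8} = \frac{5 X}{4}$)
$C{\left(u,W \right)} = 10$ ($C{\left(u,W \right)} = - \frac{13 - 43}{3} = \left(- \frac{1}{3}\right) \left(-30\right) = 10$)
$Q{\left(Y \right)} = 1$ ($Q{\left(Y \right)} = \frac{2 Y}{2 Y} = 2 Y \frac{1}{2 Y} = 1$)
$\sqrt{C{\left(d{\left(-24 \right)},-1657 \right)} + Q{\left(1209 \right)}} = \sqrt{10 + 1} = \sqrt{11}$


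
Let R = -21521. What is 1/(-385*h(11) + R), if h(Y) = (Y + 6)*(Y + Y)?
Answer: -1/165511 ≈ -6.0419e-6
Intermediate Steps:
h(Y) = 2*Y*(6 + Y) (h(Y) = (6 + Y)*(2*Y) = 2*Y*(6 + Y))
1/(-385*h(11) + R) = 1/(-770*11*(6 + 11) - 21521) = 1/(-770*11*17 - 21521) = 1/(-385*374 - 21521) = 1/(-143990 - 21521) = 1/(-165511) = -1/165511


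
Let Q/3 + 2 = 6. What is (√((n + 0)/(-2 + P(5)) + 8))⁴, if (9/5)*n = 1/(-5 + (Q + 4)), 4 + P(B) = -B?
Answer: 75811849/1185921 ≈ 63.927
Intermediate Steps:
Q = 12 (Q = -6 + 3*6 = -6 + 18 = 12)
P(B) = -4 - B
n = 5/99 (n = 5/(9*(-5 + (12 + 4))) = 5/(9*(-5 + 16)) = (5/9)/11 = (5/9)*(1/11) = 5/99 ≈ 0.050505)
(√((n + 0)/(-2 + P(5)) + 8))⁴ = (√((5/99 + 0)/(-2 + (-4 - 1*5)) + 8))⁴ = (√(5/(99*(-2 + (-4 - 5))) + 8))⁴ = (√(5/(99*(-2 - 9)) + 8))⁴ = (√((5/99)/(-11) + 8))⁴ = (√((5/99)*(-1/11) + 8))⁴ = (√(-5/1089 + 8))⁴ = (√(8707/1089))⁴ = (√8707/33)⁴ = 75811849/1185921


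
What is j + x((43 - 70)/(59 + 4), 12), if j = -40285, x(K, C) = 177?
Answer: -40108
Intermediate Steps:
j + x((43 - 70)/(59 + 4), 12) = -40285 + 177 = -40108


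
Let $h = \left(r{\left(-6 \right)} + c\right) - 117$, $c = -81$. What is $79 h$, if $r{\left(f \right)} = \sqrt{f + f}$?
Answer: $-15642 + 158 i \sqrt{3} \approx -15642.0 + 273.66 i$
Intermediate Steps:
$r{\left(f \right)} = \sqrt{2} \sqrt{f}$ ($r{\left(f \right)} = \sqrt{2 f} = \sqrt{2} \sqrt{f}$)
$h = -198 + 2 i \sqrt{3}$ ($h = \left(\sqrt{2} \sqrt{-6} - 81\right) - 117 = \left(\sqrt{2} i \sqrt{6} - 81\right) - 117 = \left(2 i \sqrt{3} - 81\right) - 117 = \left(-81 + 2 i \sqrt{3}\right) - 117 = -198 + 2 i \sqrt{3} \approx -198.0 + 3.4641 i$)
$79 h = 79 \left(-198 + 2 i \sqrt{3}\right) = -15642 + 158 i \sqrt{3}$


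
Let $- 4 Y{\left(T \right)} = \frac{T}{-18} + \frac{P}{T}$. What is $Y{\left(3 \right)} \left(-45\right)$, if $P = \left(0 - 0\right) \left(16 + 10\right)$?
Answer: $- \frac{15}{8} \approx -1.875$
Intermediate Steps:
$P = 0$ ($P = \left(0 + 0\right) 26 = 0 \cdot 26 = 0$)
$Y{\left(T \right)} = \frac{T}{72}$ ($Y{\left(T \right)} = - \frac{\frac{T}{-18} + \frac{0}{T}}{4} = - \frac{T \left(- \frac{1}{18}\right) + 0}{4} = - \frac{- \frac{T}{18} + 0}{4} = - \frac{\left(- \frac{1}{18}\right) T}{4} = \frac{T}{72}$)
$Y{\left(3 \right)} \left(-45\right) = \frac{1}{72} \cdot 3 \left(-45\right) = \frac{1}{24} \left(-45\right) = - \frac{15}{8}$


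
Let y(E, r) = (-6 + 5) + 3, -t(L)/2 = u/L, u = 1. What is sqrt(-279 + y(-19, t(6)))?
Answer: I*sqrt(277) ≈ 16.643*I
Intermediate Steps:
t(L) = -2/L
y(E, r) = 2 (y(E, r) = -1 + 3 = 2)
sqrt(-279 + y(-19, t(6))) = sqrt(-279 + 2) = sqrt(-277) = I*sqrt(277)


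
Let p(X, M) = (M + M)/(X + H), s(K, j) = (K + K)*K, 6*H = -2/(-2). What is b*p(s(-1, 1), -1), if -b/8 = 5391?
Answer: 517536/13 ≈ 39810.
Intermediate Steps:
H = ⅙ (H = (-2/(-2))/6 = (-2*(-½))/6 = (⅙)*1 = ⅙ ≈ 0.16667)
s(K, j) = 2*K² (s(K, j) = (2*K)*K = 2*K²)
p(X, M) = 2*M/(⅙ + X) (p(X, M) = (M + M)/(X + ⅙) = (2*M)/(⅙ + X) = 2*M/(⅙ + X))
b = -43128 (b = -8*5391 = -43128)
b*p(s(-1, 1), -1) = -517536*(-1)/(1 + 6*(2*(-1)²)) = -517536*(-1)/(1 + 6*(2*1)) = -517536*(-1)/(1 + 6*2) = -517536*(-1)/(1 + 12) = -517536*(-1)/13 = -43128*(-12/13) = 517536/13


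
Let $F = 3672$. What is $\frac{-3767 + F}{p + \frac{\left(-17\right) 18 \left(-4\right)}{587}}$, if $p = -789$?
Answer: $\frac{55765}{461919} \approx 0.12072$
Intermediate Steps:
$\frac{-3767 + F}{p + \frac{\left(-17\right) 18 \left(-4\right)}{587}} = \frac{-3767 + 3672}{-789 + \frac{\left(-17\right) 18 \left(-4\right)}{587}} = - \frac{95}{-789 + \left(-306\right) \left(-4\right) \frac{1}{587}} = - \frac{95}{-789 + 1224 \cdot \frac{1}{587}} = - \frac{95}{-789 + \frac{1224}{587}} = - \frac{95}{- \frac{461919}{587}} = \left(-95\right) \left(- \frac{587}{461919}\right) = \frac{55765}{461919}$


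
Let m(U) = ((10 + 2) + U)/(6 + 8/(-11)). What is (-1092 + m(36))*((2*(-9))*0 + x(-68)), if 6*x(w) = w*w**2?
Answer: 1645737088/29 ≈ 5.6750e+7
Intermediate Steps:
x(w) = w**3/6 (x(w) = (w*w**2)/6 = w**3/6)
m(U) = 66/29 + 11*U/58 (m(U) = (12 + U)/(6 + 8*(-1/11)) = (12 + U)/(6 - 8/11) = (12 + U)/(58/11) = (12 + U)*(11/58) = 66/29 + 11*U/58)
(-1092 + m(36))*((2*(-9))*0 + x(-68)) = (-1092 + (66/29 + (11/58)*36))*((2*(-9))*0 + (1/6)*(-68)**3) = (-1092 + (66/29 + 198/29))*(-18*0 + (1/6)*(-314432)) = (-1092 + 264/29)*(0 - 157216/3) = -31404/29*(-157216/3) = 1645737088/29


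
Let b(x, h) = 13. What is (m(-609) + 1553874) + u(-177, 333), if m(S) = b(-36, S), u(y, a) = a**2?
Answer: 1664776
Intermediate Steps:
m(S) = 13
(m(-609) + 1553874) + u(-177, 333) = (13 + 1553874) + 333**2 = 1553887 + 110889 = 1664776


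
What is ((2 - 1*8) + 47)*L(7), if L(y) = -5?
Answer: -205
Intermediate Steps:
((2 - 1*8) + 47)*L(7) = ((2 - 1*8) + 47)*(-5) = ((2 - 8) + 47)*(-5) = (-6 + 47)*(-5) = 41*(-5) = -205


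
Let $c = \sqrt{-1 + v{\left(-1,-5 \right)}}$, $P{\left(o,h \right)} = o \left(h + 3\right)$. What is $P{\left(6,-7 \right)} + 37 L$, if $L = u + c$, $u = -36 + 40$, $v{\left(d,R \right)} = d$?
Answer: $124 + 37 i \sqrt{2} \approx 124.0 + 52.326 i$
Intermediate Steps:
$P{\left(o,h \right)} = o \left(3 + h\right)$
$u = 4$
$c = i \sqrt{2}$ ($c = \sqrt{-1 - 1} = \sqrt{-2} = i \sqrt{2} \approx 1.4142 i$)
$L = 4 + i \sqrt{2} \approx 4.0 + 1.4142 i$
$P{\left(6,-7 \right)} + 37 L = 6 \left(3 - 7\right) + 37 \left(4 + i \sqrt{2}\right) = 6 \left(-4\right) + \left(148 + 37 i \sqrt{2}\right) = -24 + \left(148 + 37 i \sqrt{2}\right) = 124 + 37 i \sqrt{2}$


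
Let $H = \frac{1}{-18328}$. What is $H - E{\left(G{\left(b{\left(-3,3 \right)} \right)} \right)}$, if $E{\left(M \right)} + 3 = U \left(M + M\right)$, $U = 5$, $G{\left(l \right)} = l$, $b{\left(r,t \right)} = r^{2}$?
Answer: $- \frac{1594537}{18328} \approx -87.0$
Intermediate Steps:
$E{\left(M \right)} = -3 + 10 M$ ($E{\left(M \right)} = -3 + 5 \left(M + M\right) = -3 + 5 \cdot 2 M = -3 + 10 M$)
$H = - \frac{1}{18328} \approx -5.4561 \cdot 10^{-5}$
$H - E{\left(G{\left(b{\left(-3,3 \right)} \right)} \right)} = - \frac{1}{18328} - \left(-3 + 10 \left(-3\right)^{2}\right) = - \frac{1}{18328} - \left(-3 + 10 \cdot 9\right) = - \frac{1}{18328} - \left(-3 + 90\right) = - \frac{1}{18328} - 87 = - \frac{1594537}{18328}$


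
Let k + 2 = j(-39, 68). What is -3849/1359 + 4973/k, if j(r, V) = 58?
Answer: 2180921/25368 ≈ 85.971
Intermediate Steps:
k = 56 (k = -2 + 58 = 56)
-3849/1359 + 4973/k = -3849/1359 + 4973/56 = -3849*1/1359 + 4973*(1/56) = -1283/453 + 4973/56 = 2180921/25368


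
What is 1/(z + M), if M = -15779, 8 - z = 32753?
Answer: -1/48524 ≈ -2.0608e-5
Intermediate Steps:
z = -32745 (z = 8 - 1*32753 = 8 - 32753 = -32745)
1/(z + M) = 1/(-32745 - 15779) = 1/(-48524) = -1/48524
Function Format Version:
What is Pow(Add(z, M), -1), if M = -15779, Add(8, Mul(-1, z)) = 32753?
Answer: Rational(-1, 48524) ≈ -2.0608e-5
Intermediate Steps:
z = -32745 (z = Add(8, Mul(-1, 32753)) = Add(8, -32753) = -32745)
Pow(Add(z, M), -1) = Pow(Add(-32745, -15779), -1) = Pow(-48524, -1) = Rational(-1, 48524)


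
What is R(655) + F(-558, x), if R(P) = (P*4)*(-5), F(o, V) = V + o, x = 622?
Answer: -13036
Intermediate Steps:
R(P) = -20*P (R(P) = (4*P)*(-5) = -20*P)
R(655) + F(-558, x) = -20*655 + (622 - 558) = -13100 + 64 = -13036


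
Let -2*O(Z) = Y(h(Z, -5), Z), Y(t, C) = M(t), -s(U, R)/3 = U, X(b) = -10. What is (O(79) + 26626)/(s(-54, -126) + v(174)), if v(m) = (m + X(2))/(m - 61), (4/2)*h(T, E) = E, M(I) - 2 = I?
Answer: 2407013/14776 ≈ 162.90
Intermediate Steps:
M(I) = 2 + I
h(T, E) = E/2
s(U, R) = -3*U
Y(t, C) = 2 + t
O(Z) = 1/4 (O(Z) = -(2 + (1/2)*(-5))/2 = -(2 - 5/2)/2 = -1/2*(-1/2) = 1/4)
v(m) = (-10 + m)/(-61 + m) (v(m) = (m - 10)/(m - 61) = (-10 + m)/(-61 + m))
(O(79) + 26626)/(s(-54, -126) + v(174)) = (1/4 + 26626)/(-3*(-54) + (-10 + 174)/(-61 + 174)) = 106505/(4*(162 + 164/113)) = 106505/(4*(18470/113)) = (106505/4)*(113/18470) = 2407013/14776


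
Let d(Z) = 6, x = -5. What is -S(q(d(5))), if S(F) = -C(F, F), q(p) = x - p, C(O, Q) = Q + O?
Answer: -22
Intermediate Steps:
C(O, Q) = O + Q
q(p) = -5 - p
S(F) = -2*F (S(F) = -(F + F) = -2*F)
-S(q(d(5))) = -(-2)*(-5 - 1*6) = -(-2)*(-5 - 6) = -(-2)*(-11) = -1*22 = -22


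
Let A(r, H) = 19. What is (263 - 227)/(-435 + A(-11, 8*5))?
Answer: -9/104 ≈ -0.086538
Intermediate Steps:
(263 - 227)/(-435 + A(-11, 8*5)) = (263 - 227)/(-435 + 19) = 36/(-416) = 36*(-1/416) = -9/104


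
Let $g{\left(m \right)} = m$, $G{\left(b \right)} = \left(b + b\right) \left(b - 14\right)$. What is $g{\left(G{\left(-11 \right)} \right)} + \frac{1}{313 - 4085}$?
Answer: $\frac{2074599}{3772} \approx 550.0$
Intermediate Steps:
$G{\left(b \right)} = 2 b \left(-14 + b\right)$
$g{\left(G{\left(-11 \right)} \right)} + \frac{1}{313 - 4085} = 2 \left(-11\right) \left(-14 - 11\right) + \frac{1}{313 - 4085} = 2 \left(-11\right) \left(-25\right) + \frac{1}{-3772} = 550 - \frac{1}{3772} = \frac{2074599}{3772}$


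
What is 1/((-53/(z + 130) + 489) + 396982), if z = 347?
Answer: 9/3577238 ≈ 2.5159e-6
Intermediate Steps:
1/((-53/(z + 130) + 489) + 396982) = 1/((-53/(347 + 130) + 489) + 396982) = 1/((-53/477 + 489) + 396982) = 1/((-53*1/477 + 489) + 396982) = 1/((-⅑ + 489) + 396982) = 1/(4400/9 + 396982) = 1/(3577238/9) = 9/3577238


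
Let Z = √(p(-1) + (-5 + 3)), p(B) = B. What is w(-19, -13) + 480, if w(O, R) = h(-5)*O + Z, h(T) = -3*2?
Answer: 594 + I*√3 ≈ 594.0 + 1.732*I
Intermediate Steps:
h(T) = -6
Z = I*√3 (Z = √(-1 + (-5 + 3)) = √(-1 - 2) = √(-3) = I*√3 ≈ 1.732*I)
w(O, R) = -6*O + I*√3
w(-19, -13) + 480 = (-6*(-19) + I*√3) + 480 = (114 + I*√3) + 480 = 594 + I*√3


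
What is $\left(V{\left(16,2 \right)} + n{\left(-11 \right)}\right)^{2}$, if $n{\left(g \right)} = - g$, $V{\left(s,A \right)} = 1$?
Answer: $144$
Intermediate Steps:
$\left(V{\left(16,2 \right)} + n{\left(-11 \right)}\right)^{2} = \left(1 - -11\right)^{2} = \left(1 + 11\right)^{2} = 12^{2} = 144$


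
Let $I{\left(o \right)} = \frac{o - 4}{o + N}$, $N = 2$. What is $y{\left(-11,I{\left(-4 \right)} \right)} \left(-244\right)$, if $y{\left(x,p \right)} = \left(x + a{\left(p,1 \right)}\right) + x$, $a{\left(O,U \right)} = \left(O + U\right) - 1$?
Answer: $4392$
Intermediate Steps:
$I{\left(o \right)} = \frac{-4 + o}{2 + o}$ ($I{\left(o \right)} = \frac{o - 4}{o + 2} = \frac{-4 + o}{2 + o}$)
$a{\left(O,U \right)} = -1 + O + U$
$y{\left(x,p \right)} = p + 2 x$ ($y{\left(x,p \right)} = \left(x + \left(-1 + p + 1\right)\right) + x = \left(x + p\right) + x = \left(p + x\right) + x = p + 2 x$)
$y{\left(-11,I{\left(-4 \right)} \right)} \left(-244\right) = \left(\frac{-4 - 4}{2 - 4} + 2 \left(-11\right)\right) \left(-244\right) = \left(\frac{1}{-2} \left(-8\right) - 22\right) \left(-244\right) = \left(\left(- \frac{1}{2}\right) \left(-8\right) - 22\right) \left(-244\right) = \left(4 - 22\right) \left(-244\right) = \left(-18\right) \left(-244\right) = 4392$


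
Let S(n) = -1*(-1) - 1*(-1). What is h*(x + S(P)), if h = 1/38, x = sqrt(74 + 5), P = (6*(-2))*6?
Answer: 1/19 + sqrt(79)/38 ≈ 0.28653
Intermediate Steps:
P = -72 (P = -12*6 = -72)
S(n) = 2 (S(n) = 1 + 1 = 2)
x = sqrt(79) ≈ 8.8882
h = 1/38 ≈ 0.026316
h*(x + S(P)) = (sqrt(79) + 2)/38 = (2 + sqrt(79))/38 = 1/19 + sqrt(79)/38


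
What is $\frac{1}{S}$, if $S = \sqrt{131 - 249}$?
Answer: $- \frac{i \sqrt{118}}{118} \approx - 0.092057 i$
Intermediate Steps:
$S = i \sqrt{118}$ ($S = \sqrt{-118} = i \sqrt{118} \approx 10.863 i$)
$\frac{1}{S} = \frac{1}{i \sqrt{118}} = - \frac{i \sqrt{118}}{118}$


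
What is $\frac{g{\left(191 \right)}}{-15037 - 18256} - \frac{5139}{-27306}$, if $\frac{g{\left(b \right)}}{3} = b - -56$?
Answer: $\frac{1289393}{7770074} \approx 0.16594$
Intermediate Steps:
$g{\left(b \right)} = 168 + 3 b$ ($g{\left(b \right)} = 3 \left(b - -56\right) = 3 \left(b + 56\right) = 3 \left(56 + b\right) = 168 + 3 b$)
$\frac{g{\left(191 \right)}}{-15037 - 18256} - \frac{5139}{-27306} = \frac{168 + 3 \cdot 191}{-15037 - 18256} - \frac{5139}{-27306} = \frac{168 + 573}{-15037 - 18256} - - \frac{571}{3034} = \frac{741}{-33293} + \frac{571}{3034} = 741 \left(- \frac{1}{33293}\right) + \frac{571}{3034} = - \frac{57}{2561} + \frac{571}{3034} = \frac{1289393}{7770074}$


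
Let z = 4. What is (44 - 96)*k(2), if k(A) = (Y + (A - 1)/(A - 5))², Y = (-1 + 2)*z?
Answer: -6292/9 ≈ -699.11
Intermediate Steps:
Y = 4 (Y = (-1 + 2)*4 = 1*4 = 4)
k(A) = (4 + (-1 + A)/(-5 + A))² (k(A) = (4 + (A - 1)/(A - 5))² = (4 + (-1 + A)/(-5 + A))²)
(44 - 96)*k(2) = (44 - 96)*((-21 + 5*2)²/(-5 + 2)²) = -52*(-21 + 10)²/(-3)² = -52*(-11)²/9 = -6292/9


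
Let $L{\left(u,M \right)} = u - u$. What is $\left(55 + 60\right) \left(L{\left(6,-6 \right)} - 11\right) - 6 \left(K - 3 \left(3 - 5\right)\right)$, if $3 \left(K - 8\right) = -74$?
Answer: $-1201$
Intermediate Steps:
$K = - \frac{50}{3}$ ($K = 8 + \frac{1}{3} \left(-74\right) = 8 - \frac{74}{3} = - \frac{50}{3} \approx -16.667$)
$L{\left(u,M \right)} = 0$
$\left(55 + 60\right) \left(L{\left(6,-6 \right)} - 11\right) - 6 \left(K - 3 \left(3 - 5\right)\right) = \left(55 + 60\right) \left(0 - 11\right) - 6 \left(- \frac{50}{3} - 3 \left(3 - 5\right)\right) = 115 \left(-11\right) - 6 \left(- \frac{50}{3} - -6\right) = -1265 - 6 \left(- \frac{50}{3} + 6\right) = -1265 - -64 = -1265 + 64 = -1201$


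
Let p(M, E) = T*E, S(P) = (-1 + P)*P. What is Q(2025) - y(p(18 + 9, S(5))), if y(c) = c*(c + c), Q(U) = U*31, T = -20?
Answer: -257225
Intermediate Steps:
S(P) = P*(-1 + P)
Q(U) = 31*U
p(M, E) = -20*E
y(c) = 2*c² (y(c) = c*(2*c) = 2*c²)
Q(2025) - y(p(18 + 9, S(5))) = 31*2025 - 2*(-100*(-1 + 5))² = 62775 - 2*(-100*4)² = 62775 - 2*(-20*20)² = 62775 - 2*(-400)² = 62775 - 2*160000 = 62775 - 1*320000 = 62775 - 320000 = -257225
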